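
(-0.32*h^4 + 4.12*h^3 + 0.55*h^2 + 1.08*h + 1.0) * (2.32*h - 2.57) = -0.7424*h^5 + 10.3808*h^4 - 9.3124*h^3 + 1.0921*h^2 - 0.4556*h - 2.57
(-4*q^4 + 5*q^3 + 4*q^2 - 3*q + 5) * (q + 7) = -4*q^5 - 23*q^4 + 39*q^3 + 25*q^2 - 16*q + 35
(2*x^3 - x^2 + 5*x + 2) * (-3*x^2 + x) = -6*x^5 + 5*x^4 - 16*x^3 - x^2 + 2*x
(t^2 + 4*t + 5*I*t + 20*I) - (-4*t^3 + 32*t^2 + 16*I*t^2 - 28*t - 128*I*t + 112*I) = 4*t^3 - 31*t^2 - 16*I*t^2 + 32*t + 133*I*t - 92*I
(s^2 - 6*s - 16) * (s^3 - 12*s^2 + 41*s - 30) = s^5 - 18*s^4 + 97*s^3 - 84*s^2 - 476*s + 480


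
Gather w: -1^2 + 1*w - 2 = w - 3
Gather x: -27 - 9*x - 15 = -9*x - 42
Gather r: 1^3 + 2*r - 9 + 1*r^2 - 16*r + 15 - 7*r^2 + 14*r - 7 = -6*r^2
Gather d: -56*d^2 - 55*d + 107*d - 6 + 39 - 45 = -56*d^2 + 52*d - 12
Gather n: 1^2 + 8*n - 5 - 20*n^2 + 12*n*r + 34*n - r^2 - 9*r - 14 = -20*n^2 + n*(12*r + 42) - r^2 - 9*r - 18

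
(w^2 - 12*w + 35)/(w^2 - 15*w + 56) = (w - 5)/(w - 8)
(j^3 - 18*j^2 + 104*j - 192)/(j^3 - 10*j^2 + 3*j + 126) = (j^2 - 12*j + 32)/(j^2 - 4*j - 21)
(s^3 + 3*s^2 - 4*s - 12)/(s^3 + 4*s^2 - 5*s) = (s^3 + 3*s^2 - 4*s - 12)/(s*(s^2 + 4*s - 5))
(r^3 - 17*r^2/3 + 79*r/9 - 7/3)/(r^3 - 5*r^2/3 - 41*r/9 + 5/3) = (3*r - 7)/(3*r + 5)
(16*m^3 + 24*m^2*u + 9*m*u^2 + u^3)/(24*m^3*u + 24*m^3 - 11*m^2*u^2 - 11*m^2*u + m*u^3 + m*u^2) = (16*m^3 + 24*m^2*u + 9*m*u^2 + u^3)/(m*(24*m^2*u + 24*m^2 - 11*m*u^2 - 11*m*u + u^3 + u^2))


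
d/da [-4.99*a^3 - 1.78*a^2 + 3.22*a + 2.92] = -14.97*a^2 - 3.56*a + 3.22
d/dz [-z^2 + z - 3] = 1 - 2*z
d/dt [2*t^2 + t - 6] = 4*t + 1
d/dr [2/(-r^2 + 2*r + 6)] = 4*(r - 1)/(-r^2 + 2*r + 6)^2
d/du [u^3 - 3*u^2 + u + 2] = 3*u^2 - 6*u + 1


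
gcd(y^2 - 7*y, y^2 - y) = y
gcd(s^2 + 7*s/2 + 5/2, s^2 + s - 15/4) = s + 5/2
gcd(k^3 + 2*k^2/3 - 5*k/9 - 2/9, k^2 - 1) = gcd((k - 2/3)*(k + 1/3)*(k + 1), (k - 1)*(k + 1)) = k + 1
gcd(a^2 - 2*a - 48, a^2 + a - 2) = 1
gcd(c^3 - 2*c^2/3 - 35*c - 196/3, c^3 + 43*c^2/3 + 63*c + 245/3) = c + 7/3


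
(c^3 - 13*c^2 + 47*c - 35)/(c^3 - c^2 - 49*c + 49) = (c - 5)/(c + 7)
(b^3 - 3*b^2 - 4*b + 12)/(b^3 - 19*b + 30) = (b + 2)/(b + 5)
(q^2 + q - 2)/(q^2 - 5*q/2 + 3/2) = 2*(q + 2)/(2*q - 3)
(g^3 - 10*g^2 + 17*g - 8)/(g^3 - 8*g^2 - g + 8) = (g - 1)/(g + 1)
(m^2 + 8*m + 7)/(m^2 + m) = (m + 7)/m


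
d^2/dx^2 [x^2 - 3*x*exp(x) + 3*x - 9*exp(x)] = -3*x*exp(x) - 15*exp(x) + 2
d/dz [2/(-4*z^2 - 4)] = z/(z^2 + 1)^2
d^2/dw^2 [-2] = 0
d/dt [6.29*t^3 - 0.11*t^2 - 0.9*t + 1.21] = 18.87*t^2 - 0.22*t - 0.9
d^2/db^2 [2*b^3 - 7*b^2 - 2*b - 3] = 12*b - 14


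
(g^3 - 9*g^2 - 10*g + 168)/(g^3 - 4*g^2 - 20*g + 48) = (g - 7)/(g - 2)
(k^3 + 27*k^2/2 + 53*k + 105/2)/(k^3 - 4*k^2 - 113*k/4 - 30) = 2*(k^2 + 12*k + 35)/(2*k^2 - 11*k - 40)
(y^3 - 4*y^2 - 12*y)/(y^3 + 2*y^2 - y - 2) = y*(y - 6)/(y^2 - 1)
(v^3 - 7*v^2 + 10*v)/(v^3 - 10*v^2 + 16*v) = (v - 5)/(v - 8)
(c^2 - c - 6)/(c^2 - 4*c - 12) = (c - 3)/(c - 6)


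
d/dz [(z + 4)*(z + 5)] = 2*z + 9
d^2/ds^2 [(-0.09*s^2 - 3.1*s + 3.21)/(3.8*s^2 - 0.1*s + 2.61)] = (-89.5964*s^3 + 283.47012*s^2 + 177.156*s - 66.453738)/(54.872*s^6 - 4.332*s^5 + 113.1792*s^4 - 5.9518*s^3 + 77.73624*s^2 - 2.04363*s + 17.779581)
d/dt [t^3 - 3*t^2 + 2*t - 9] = 3*t^2 - 6*t + 2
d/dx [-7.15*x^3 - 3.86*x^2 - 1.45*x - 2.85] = -21.45*x^2 - 7.72*x - 1.45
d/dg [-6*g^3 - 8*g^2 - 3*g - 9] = -18*g^2 - 16*g - 3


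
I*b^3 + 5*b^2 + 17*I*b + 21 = (b - 7*I)*(b + 3*I)*(I*b + 1)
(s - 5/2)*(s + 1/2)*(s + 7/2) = s^3 + 3*s^2/2 - 33*s/4 - 35/8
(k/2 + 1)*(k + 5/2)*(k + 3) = k^3/2 + 15*k^2/4 + 37*k/4 + 15/2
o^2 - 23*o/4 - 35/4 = (o - 7)*(o + 5/4)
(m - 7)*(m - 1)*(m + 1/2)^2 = m^4 - 7*m^3 - 3*m^2/4 + 5*m + 7/4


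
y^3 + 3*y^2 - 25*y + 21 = (y - 3)*(y - 1)*(y + 7)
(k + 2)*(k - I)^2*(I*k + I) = I*k^4 + 2*k^3 + 3*I*k^3 + 6*k^2 + I*k^2 + 4*k - 3*I*k - 2*I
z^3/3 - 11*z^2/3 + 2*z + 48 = (z/3 + 1)*(z - 8)*(z - 6)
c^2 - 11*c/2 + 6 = (c - 4)*(c - 3/2)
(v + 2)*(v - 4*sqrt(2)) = v^2 - 4*sqrt(2)*v + 2*v - 8*sqrt(2)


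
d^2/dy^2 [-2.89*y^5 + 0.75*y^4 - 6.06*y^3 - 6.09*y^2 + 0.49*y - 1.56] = -57.8*y^3 + 9.0*y^2 - 36.36*y - 12.18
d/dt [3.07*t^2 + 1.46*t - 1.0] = 6.14*t + 1.46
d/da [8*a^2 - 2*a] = 16*a - 2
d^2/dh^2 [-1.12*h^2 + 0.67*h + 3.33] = -2.24000000000000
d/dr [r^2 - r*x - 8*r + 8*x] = 2*r - x - 8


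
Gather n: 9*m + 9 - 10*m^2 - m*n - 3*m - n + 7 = -10*m^2 + 6*m + n*(-m - 1) + 16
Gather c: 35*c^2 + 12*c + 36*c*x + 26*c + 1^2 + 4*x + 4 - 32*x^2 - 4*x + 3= 35*c^2 + c*(36*x + 38) - 32*x^2 + 8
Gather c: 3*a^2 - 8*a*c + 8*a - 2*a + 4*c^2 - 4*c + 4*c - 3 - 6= 3*a^2 - 8*a*c + 6*a + 4*c^2 - 9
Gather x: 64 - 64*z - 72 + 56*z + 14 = 6 - 8*z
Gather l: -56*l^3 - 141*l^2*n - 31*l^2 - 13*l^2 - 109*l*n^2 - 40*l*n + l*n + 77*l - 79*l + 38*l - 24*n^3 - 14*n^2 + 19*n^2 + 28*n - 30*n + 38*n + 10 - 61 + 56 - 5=-56*l^3 + l^2*(-141*n - 44) + l*(-109*n^2 - 39*n + 36) - 24*n^3 + 5*n^2 + 36*n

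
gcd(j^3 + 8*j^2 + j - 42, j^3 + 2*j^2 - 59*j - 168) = j^2 + 10*j + 21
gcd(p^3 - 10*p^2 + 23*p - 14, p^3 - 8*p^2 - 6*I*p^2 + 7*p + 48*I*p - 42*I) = p^2 - 8*p + 7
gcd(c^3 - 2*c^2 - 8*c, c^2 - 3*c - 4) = c - 4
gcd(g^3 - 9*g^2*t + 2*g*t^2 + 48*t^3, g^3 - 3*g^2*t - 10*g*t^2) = g + 2*t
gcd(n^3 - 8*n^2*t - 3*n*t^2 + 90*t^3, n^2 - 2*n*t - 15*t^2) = -n^2 + 2*n*t + 15*t^2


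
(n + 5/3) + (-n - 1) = 2/3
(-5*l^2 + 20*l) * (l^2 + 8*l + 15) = -5*l^4 - 20*l^3 + 85*l^2 + 300*l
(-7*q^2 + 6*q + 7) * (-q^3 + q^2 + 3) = 7*q^5 - 13*q^4 - q^3 - 14*q^2 + 18*q + 21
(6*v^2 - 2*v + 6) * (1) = 6*v^2 - 2*v + 6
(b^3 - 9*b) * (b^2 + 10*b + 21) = b^5 + 10*b^4 + 12*b^3 - 90*b^2 - 189*b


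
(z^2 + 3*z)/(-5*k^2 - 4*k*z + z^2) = z*(z + 3)/(-5*k^2 - 4*k*z + z^2)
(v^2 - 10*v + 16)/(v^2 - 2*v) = (v - 8)/v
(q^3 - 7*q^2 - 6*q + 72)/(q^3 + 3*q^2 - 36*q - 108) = (q - 4)/(q + 6)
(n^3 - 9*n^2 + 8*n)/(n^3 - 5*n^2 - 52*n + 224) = n*(n - 1)/(n^2 + 3*n - 28)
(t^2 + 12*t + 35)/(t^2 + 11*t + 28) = (t + 5)/(t + 4)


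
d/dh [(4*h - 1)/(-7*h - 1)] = -11/(7*h + 1)^2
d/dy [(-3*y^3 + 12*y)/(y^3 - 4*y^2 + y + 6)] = 6*(2*y^2 + 3*y + 3)/(y^4 - 4*y^3 - 2*y^2 + 12*y + 9)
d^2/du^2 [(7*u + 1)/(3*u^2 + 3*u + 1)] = 6*(3*(2*u + 1)^2*(7*u + 1) - (21*u + 8)*(3*u^2 + 3*u + 1))/(3*u^2 + 3*u + 1)^3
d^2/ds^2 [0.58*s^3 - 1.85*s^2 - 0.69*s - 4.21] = 3.48*s - 3.7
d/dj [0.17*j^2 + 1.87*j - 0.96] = 0.34*j + 1.87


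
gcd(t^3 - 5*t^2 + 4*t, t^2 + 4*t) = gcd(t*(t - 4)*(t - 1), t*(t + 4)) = t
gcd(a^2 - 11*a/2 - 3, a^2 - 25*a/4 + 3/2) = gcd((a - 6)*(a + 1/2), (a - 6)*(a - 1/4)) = a - 6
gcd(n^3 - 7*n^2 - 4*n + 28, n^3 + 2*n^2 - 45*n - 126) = n - 7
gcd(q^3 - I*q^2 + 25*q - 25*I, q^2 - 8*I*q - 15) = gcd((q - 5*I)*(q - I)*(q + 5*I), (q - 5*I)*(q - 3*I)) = q - 5*I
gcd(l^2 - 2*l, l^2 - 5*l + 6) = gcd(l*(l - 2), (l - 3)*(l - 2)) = l - 2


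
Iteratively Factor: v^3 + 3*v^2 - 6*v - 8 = (v + 1)*(v^2 + 2*v - 8) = (v - 2)*(v + 1)*(v + 4)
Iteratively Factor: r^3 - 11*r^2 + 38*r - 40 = (r - 2)*(r^2 - 9*r + 20) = (r - 4)*(r - 2)*(r - 5)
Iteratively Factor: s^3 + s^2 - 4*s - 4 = (s + 1)*(s^2 - 4) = (s + 1)*(s + 2)*(s - 2)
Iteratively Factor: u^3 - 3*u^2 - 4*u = (u)*(u^2 - 3*u - 4) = u*(u - 4)*(u + 1)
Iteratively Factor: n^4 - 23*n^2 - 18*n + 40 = (n + 4)*(n^3 - 4*n^2 - 7*n + 10) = (n - 5)*(n + 4)*(n^2 + n - 2) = (n - 5)*(n + 2)*(n + 4)*(n - 1)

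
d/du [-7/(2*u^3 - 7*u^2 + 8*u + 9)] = 14*(3*u^2 - 7*u + 4)/(2*u^3 - 7*u^2 + 8*u + 9)^2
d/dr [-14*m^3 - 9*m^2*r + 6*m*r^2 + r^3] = -9*m^2 + 12*m*r + 3*r^2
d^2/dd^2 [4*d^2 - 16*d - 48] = 8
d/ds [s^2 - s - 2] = 2*s - 1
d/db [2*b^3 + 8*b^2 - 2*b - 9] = 6*b^2 + 16*b - 2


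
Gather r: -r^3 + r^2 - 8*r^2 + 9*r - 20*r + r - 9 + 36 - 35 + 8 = -r^3 - 7*r^2 - 10*r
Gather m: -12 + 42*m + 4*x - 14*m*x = m*(42 - 14*x) + 4*x - 12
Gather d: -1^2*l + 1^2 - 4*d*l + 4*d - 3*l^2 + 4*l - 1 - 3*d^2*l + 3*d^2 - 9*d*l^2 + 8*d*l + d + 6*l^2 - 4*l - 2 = d^2*(3 - 3*l) + d*(-9*l^2 + 4*l + 5) + 3*l^2 - l - 2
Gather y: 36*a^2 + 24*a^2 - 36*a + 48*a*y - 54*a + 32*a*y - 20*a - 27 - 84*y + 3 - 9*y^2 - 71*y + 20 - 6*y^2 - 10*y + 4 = 60*a^2 - 110*a - 15*y^2 + y*(80*a - 165)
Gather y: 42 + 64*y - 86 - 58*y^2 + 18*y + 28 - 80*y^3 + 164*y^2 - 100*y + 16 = -80*y^3 + 106*y^2 - 18*y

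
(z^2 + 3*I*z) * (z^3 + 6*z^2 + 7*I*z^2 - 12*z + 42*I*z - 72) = z^5 + 6*z^4 + 10*I*z^4 - 33*z^3 + 60*I*z^3 - 198*z^2 - 36*I*z^2 - 216*I*z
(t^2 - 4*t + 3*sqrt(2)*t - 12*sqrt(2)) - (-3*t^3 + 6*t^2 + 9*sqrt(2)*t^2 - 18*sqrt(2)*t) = 3*t^3 - 9*sqrt(2)*t^2 - 5*t^2 - 4*t + 21*sqrt(2)*t - 12*sqrt(2)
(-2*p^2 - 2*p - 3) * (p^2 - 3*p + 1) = -2*p^4 + 4*p^3 + p^2 + 7*p - 3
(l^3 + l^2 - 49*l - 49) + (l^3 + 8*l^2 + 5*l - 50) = 2*l^3 + 9*l^2 - 44*l - 99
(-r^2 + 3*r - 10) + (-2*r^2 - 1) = -3*r^2 + 3*r - 11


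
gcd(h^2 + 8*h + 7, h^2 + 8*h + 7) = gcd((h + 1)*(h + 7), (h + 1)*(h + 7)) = h^2 + 8*h + 7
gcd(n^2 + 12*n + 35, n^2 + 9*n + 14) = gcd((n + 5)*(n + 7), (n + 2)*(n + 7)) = n + 7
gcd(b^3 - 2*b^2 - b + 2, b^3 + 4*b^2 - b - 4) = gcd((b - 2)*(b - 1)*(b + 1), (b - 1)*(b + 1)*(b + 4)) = b^2 - 1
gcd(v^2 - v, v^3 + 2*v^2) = v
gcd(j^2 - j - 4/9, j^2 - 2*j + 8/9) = j - 4/3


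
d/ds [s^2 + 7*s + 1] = 2*s + 7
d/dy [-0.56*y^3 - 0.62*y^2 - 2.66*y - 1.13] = -1.68*y^2 - 1.24*y - 2.66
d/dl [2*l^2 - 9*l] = 4*l - 9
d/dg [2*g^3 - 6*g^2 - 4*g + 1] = 6*g^2 - 12*g - 4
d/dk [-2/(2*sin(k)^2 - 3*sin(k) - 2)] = 2*(4*sin(k) - 3)*cos(k)/(3*sin(k) + cos(2*k) + 1)^2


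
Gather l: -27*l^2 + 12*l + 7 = -27*l^2 + 12*l + 7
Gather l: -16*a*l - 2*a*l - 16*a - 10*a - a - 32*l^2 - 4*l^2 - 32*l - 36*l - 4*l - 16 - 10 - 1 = -27*a - 36*l^2 + l*(-18*a - 72) - 27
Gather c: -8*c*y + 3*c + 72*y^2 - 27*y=c*(3 - 8*y) + 72*y^2 - 27*y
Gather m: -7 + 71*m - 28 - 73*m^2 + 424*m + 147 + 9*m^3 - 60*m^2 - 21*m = 9*m^3 - 133*m^2 + 474*m + 112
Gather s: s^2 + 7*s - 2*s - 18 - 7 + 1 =s^2 + 5*s - 24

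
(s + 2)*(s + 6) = s^2 + 8*s + 12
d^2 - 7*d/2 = d*(d - 7/2)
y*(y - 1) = y^2 - y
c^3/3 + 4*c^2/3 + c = c*(c/3 + 1)*(c + 1)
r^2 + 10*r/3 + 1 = (r + 1/3)*(r + 3)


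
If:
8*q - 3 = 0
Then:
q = 3/8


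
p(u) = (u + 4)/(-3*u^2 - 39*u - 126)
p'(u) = (u + 4)*(6*u + 39)/(-3*u^2 - 39*u - 126)^2 + 1/(-3*u^2 - 39*u - 126)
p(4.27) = -0.02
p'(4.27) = 0.00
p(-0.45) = -0.03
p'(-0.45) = 0.00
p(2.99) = -0.03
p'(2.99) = 0.00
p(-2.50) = -0.03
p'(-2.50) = -0.01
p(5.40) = -0.02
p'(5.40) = 0.00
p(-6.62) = -3.71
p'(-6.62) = 5.19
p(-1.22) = -0.03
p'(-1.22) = 0.00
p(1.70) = -0.03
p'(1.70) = 0.00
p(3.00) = -0.03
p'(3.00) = 0.00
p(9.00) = -0.02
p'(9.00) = 0.00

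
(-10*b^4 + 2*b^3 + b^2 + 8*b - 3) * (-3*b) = 30*b^5 - 6*b^4 - 3*b^3 - 24*b^2 + 9*b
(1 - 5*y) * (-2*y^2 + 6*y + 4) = 10*y^3 - 32*y^2 - 14*y + 4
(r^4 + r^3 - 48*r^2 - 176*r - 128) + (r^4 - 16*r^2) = 2*r^4 + r^3 - 64*r^2 - 176*r - 128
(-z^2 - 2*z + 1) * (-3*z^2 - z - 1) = 3*z^4 + 7*z^3 + z - 1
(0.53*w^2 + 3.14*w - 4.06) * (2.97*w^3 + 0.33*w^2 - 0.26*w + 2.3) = 1.5741*w^5 + 9.5007*w^4 - 11.1598*w^3 - 0.9372*w^2 + 8.2776*w - 9.338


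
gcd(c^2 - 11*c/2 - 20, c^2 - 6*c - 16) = c - 8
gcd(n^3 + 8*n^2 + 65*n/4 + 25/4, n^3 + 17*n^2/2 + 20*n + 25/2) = n^2 + 15*n/2 + 25/2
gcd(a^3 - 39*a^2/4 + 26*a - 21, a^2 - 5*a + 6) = a - 2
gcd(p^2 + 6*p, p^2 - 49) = 1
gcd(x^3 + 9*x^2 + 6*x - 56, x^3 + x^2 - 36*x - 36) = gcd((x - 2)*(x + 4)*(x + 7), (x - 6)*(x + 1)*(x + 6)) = 1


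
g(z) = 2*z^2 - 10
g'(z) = 4*z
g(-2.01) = -1.92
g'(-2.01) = -8.04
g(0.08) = -9.99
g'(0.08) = 0.32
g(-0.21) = -9.91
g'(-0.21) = -0.84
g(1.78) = -3.66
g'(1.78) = 7.12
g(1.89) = -2.86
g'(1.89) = 7.56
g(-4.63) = 32.87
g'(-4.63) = -18.52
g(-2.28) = 0.40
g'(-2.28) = -9.12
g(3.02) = 8.24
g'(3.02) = 12.08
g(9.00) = 152.00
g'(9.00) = 36.00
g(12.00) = 278.00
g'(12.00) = 48.00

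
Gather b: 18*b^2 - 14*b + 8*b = 18*b^2 - 6*b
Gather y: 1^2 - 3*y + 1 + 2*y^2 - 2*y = 2*y^2 - 5*y + 2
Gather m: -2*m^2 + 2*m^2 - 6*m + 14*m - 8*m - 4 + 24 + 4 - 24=0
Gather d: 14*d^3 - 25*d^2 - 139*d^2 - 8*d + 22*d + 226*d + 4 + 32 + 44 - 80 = 14*d^3 - 164*d^2 + 240*d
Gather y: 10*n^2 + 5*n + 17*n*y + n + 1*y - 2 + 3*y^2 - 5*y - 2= 10*n^2 + 6*n + 3*y^2 + y*(17*n - 4) - 4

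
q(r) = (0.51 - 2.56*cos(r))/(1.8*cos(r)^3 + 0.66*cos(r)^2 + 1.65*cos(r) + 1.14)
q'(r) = (0.51 - 2.56*cos(r))*(5.4*sin(r)*cos(r)^2 + 1.32*sin(r)*cos(r) + 1.65*sin(r))/(1.8*cos(r)^3 + 0.66*cos(r)^2 + 1.65*cos(r) + 1.14)^2 + 2.56*sin(r)/(1.8*cos(r)^3 + 0.66*cos(r)^2 + 1.65*cos(r) + 1.14) = (-9.216*cos(r)^3 + 1.0644*cos(r)^2 + 0.6732*cos(r) + 3.7599)*sin(r)/(3.24*cos(r)^6 + 2.376*cos(r)^5 + 6.3756*cos(r)^4 + 6.282*cos(r)^3 + 4.2273*cos(r)^2 + 3.762*cos(r) + 1.2996)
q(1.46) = 0.17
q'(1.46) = 2.15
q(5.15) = -0.27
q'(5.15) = -0.73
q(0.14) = -0.39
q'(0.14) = -0.02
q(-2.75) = -2.31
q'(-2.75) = -2.80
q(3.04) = -1.89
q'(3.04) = 0.51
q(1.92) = 2.39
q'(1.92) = 11.21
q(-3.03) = -1.89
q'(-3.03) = -0.56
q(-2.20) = 65.73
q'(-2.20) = -4818.88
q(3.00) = -1.91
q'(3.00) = 0.73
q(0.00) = -0.39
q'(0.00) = 0.00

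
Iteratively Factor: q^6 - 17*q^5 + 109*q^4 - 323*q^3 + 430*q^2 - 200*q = (q - 5)*(q^5 - 12*q^4 + 49*q^3 - 78*q^2 + 40*q) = (q - 5)*(q - 1)*(q^4 - 11*q^3 + 38*q^2 - 40*q) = (q - 5)*(q - 2)*(q - 1)*(q^3 - 9*q^2 + 20*q) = (q - 5)*(q - 4)*(q - 2)*(q - 1)*(q^2 - 5*q) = (q - 5)^2*(q - 4)*(q - 2)*(q - 1)*(q)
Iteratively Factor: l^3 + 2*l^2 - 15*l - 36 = (l + 3)*(l^2 - l - 12) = (l + 3)^2*(l - 4)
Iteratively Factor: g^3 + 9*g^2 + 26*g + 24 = (g + 2)*(g^2 + 7*g + 12) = (g + 2)*(g + 4)*(g + 3)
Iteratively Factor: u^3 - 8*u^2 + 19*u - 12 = (u - 3)*(u^2 - 5*u + 4) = (u - 3)*(u - 1)*(u - 4)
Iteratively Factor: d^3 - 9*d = (d - 3)*(d^2 + 3*d) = d*(d - 3)*(d + 3)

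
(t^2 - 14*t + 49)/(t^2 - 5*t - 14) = (t - 7)/(t + 2)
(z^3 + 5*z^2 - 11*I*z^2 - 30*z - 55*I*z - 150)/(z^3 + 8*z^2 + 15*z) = (z^2 - 11*I*z - 30)/(z*(z + 3))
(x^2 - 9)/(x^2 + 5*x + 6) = (x - 3)/(x + 2)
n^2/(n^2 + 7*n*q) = n/(n + 7*q)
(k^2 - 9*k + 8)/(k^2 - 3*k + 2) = (k - 8)/(k - 2)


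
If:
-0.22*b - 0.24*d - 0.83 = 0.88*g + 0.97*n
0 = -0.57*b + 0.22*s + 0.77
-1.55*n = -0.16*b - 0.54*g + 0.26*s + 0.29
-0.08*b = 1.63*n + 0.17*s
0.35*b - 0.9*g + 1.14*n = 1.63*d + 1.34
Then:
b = 14.77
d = -0.92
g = 0.41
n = -4.35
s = 34.78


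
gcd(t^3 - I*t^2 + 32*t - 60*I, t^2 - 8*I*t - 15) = t - 5*I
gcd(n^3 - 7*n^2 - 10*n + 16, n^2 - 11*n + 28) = 1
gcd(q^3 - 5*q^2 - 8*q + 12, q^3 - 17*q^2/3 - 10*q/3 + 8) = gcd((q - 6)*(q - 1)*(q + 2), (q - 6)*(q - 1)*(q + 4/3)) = q^2 - 7*q + 6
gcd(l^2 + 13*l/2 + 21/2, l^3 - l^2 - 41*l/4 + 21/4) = l + 3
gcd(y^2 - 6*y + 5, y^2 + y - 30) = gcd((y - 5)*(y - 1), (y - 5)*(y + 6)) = y - 5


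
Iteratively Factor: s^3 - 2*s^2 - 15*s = (s - 5)*(s^2 + 3*s) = s*(s - 5)*(s + 3)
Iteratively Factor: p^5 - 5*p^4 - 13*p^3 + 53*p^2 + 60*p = (p + 1)*(p^4 - 6*p^3 - 7*p^2 + 60*p) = (p + 1)*(p + 3)*(p^3 - 9*p^2 + 20*p) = p*(p + 1)*(p + 3)*(p^2 - 9*p + 20) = p*(p - 4)*(p + 1)*(p + 3)*(p - 5)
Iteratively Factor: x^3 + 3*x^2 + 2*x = (x + 2)*(x^2 + x) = x*(x + 2)*(x + 1)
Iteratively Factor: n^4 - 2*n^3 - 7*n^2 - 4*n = (n - 4)*(n^3 + 2*n^2 + n) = n*(n - 4)*(n^2 + 2*n + 1) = n*(n - 4)*(n + 1)*(n + 1)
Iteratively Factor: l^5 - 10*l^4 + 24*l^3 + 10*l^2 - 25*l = (l - 1)*(l^4 - 9*l^3 + 15*l^2 + 25*l) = l*(l - 1)*(l^3 - 9*l^2 + 15*l + 25) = l*(l - 5)*(l - 1)*(l^2 - 4*l - 5) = l*(l - 5)*(l - 1)*(l + 1)*(l - 5)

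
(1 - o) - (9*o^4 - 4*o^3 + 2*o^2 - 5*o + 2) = -9*o^4 + 4*o^3 - 2*o^2 + 4*o - 1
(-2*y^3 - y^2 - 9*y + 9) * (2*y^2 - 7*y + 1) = -4*y^5 + 12*y^4 - 13*y^3 + 80*y^2 - 72*y + 9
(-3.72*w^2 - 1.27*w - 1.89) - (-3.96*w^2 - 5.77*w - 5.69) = 0.24*w^2 + 4.5*w + 3.8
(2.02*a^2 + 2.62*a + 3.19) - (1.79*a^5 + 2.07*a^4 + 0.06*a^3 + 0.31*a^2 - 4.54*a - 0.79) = -1.79*a^5 - 2.07*a^4 - 0.06*a^3 + 1.71*a^2 + 7.16*a + 3.98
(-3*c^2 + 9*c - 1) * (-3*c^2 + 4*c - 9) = 9*c^4 - 39*c^3 + 66*c^2 - 85*c + 9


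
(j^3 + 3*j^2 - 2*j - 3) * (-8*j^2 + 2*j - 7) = -8*j^5 - 22*j^4 + 15*j^3 - j^2 + 8*j + 21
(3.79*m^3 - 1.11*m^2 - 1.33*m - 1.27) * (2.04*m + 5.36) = 7.7316*m^4 + 18.05*m^3 - 8.6628*m^2 - 9.7196*m - 6.8072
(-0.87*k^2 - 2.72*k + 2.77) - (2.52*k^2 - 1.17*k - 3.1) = -3.39*k^2 - 1.55*k + 5.87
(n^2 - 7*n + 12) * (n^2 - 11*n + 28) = n^4 - 18*n^3 + 117*n^2 - 328*n + 336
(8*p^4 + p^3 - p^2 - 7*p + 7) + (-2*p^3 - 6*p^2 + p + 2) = 8*p^4 - p^3 - 7*p^2 - 6*p + 9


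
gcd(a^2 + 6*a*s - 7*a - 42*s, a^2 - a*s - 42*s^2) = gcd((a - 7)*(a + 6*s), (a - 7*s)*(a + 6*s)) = a + 6*s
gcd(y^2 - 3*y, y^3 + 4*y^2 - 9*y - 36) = y - 3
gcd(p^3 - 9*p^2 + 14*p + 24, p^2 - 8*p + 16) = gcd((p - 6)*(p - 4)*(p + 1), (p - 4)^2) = p - 4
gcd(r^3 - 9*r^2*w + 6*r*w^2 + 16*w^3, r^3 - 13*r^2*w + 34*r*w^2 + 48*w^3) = r^2 - 7*r*w - 8*w^2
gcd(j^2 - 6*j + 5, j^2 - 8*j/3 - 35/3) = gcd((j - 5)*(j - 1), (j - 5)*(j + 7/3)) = j - 5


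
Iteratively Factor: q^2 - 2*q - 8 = (q + 2)*(q - 4)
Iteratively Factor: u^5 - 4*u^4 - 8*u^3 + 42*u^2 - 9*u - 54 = (u + 3)*(u^4 - 7*u^3 + 13*u^2 + 3*u - 18) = (u - 3)*(u + 3)*(u^3 - 4*u^2 + u + 6) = (u - 3)^2*(u + 3)*(u^2 - u - 2) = (u - 3)^2*(u - 2)*(u + 3)*(u + 1)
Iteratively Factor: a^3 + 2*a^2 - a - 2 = (a - 1)*(a^2 + 3*a + 2) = (a - 1)*(a + 1)*(a + 2)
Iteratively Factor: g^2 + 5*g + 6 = (g + 3)*(g + 2)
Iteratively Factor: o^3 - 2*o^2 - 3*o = (o - 3)*(o^2 + o) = o*(o - 3)*(o + 1)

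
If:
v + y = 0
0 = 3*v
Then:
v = 0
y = 0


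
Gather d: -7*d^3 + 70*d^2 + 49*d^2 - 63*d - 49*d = -7*d^3 + 119*d^2 - 112*d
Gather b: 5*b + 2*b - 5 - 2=7*b - 7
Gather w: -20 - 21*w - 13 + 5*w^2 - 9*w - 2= 5*w^2 - 30*w - 35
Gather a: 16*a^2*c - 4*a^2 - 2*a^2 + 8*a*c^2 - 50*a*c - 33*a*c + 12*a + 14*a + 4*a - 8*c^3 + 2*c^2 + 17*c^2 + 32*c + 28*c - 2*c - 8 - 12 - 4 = a^2*(16*c - 6) + a*(8*c^2 - 83*c + 30) - 8*c^3 + 19*c^2 + 58*c - 24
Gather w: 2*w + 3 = 2*w + 3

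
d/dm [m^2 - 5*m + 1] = 2*m - 5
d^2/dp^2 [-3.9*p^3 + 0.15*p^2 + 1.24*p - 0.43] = 0.3 - 23.4*p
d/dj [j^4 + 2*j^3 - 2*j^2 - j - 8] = 4*j^3 + 6*j^2 - 4*j - 1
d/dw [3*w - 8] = 3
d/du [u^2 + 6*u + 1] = 2*u + 6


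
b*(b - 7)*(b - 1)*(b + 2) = b^4 - 6*b^3 - 9*b^2 + 14*b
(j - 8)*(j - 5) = j^2 - 13*j + 40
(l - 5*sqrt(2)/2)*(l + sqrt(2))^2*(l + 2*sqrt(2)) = l^4 + 3*sqrt(2)*l^3/2 - 10*l^2 - 21*sqrt(2)*l - 20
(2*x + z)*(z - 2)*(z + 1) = 2*x*z^2 - 2*x*z - 4*x + z^3 - z^2 - 2*z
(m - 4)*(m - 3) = m^2 - 7*m + 12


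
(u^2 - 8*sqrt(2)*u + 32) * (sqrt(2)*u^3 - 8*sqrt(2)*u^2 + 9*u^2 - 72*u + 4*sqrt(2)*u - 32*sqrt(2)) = sqrt(2)*u^5 - 8*sqrt(2)*u^4 - 7*u^4 - 36*sqrt(2)*u^3 + 56*u^3 + 224*u^2 + 288*sqrt(2)*u^2 - 1792*u + 128*sqrt(2)*u - 1024*sqrt(2)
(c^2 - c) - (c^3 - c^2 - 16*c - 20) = -c^3 + 2*c^2 + 15*c + 20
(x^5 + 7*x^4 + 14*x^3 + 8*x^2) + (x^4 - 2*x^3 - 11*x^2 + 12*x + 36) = x^5 + 8*x^4 + 12*x^3 - 3*x^2 + 12*x + 36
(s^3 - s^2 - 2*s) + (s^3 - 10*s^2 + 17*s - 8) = 2*s^3 - 11*s^2 + 15*s - 8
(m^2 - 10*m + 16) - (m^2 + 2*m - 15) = 31 - 12*m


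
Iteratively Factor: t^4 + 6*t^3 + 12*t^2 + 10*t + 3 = (t + 3)*(t^3 + 3*t^2 + 3*t + 1) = (t + 1)*(t + 3)*(t^2 + 2*t + 1) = (t + 1)^2*(t + 3)*(t + 1)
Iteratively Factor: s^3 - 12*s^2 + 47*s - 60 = (s - 4)*(s^2 - 8*s + 15) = (s - 5)*(s - 4)*(s - 3)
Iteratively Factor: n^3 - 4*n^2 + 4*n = (n - 2)*(n^2 - 2*n) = n*(n - 2)*(n - 2)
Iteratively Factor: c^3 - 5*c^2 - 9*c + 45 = (c - 5)*(c^2 - 9) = (c - 5)*(c + 3)*(c - 3)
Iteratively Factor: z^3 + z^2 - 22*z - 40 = (z - 5)*(z^2 + 6*z + 8) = (z - 5)*(z + 4)*(z + 2)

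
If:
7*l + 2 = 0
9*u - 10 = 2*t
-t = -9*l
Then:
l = -2/7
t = -18/7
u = 34/63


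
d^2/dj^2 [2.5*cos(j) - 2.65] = -2.5*cos(j)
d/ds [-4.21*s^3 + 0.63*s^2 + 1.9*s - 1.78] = -12.63*s^2 + 1.26*s + 1.9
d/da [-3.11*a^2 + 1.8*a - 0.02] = 1.8 - 6.22*a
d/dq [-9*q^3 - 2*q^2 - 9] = q*(-27*q - 4)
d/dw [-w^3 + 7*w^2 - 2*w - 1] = -3*w^2 + 14*w - 2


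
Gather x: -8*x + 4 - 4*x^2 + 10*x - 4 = -4*x^2 + 2*x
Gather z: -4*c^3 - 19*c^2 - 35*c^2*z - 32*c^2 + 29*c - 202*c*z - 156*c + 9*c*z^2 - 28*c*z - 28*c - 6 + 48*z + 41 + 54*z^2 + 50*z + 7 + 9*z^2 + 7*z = -4*c^3 - 51*c^2 - 155*c + z^2*(9*c + 63) + z*(-35*c^2 - 230*c + 105) + 42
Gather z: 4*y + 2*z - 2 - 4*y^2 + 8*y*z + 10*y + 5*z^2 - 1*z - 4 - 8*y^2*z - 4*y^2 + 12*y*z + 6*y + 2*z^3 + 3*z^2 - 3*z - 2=-8*y^2 + 20*y + 2*z^3 + 8*z^2 + z*(-8*y^2 + 20*y - 2) - 8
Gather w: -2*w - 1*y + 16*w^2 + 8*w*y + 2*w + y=16*w^2 + 8*w*y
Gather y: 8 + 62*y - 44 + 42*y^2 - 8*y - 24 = 42*y^2 + 54*y - 60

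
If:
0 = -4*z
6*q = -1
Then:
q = -1/6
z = 0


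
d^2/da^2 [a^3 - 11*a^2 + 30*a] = 6*a - 22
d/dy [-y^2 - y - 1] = -2*y - 1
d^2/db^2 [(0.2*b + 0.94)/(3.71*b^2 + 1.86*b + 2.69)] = ((0.2*b + 0.94)*(7.42*b + 1.86)*(14.84*b + 3.72) - (4.452*b + 7.7188)*(3.71*b^2 + 1.86*b + 2.69))/(3.71*b^2 + 1.86*b + 2.69)^3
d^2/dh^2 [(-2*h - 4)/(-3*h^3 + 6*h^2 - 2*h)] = 4*(27*h^5 + 54*h^4 - 258*h^3 + 252*h^2 - 72*h + 8)/(h^3*(27*h^6 - 162*h^5 + 378*h^4 - 432*h^3 + 252*h^2 - 72*h + 8))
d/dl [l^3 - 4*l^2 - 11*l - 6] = 3*l^2 - 8*l - 11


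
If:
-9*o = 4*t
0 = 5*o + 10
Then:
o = -2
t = 9/2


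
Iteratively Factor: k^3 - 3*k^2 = (k)*(k^2 - 3*k) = k*(k - 3)*(k)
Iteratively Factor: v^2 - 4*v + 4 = (v - 2)*(v - 2)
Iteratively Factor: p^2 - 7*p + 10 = (p - 5)*(p - 2)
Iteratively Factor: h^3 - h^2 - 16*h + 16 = (h + 4)*(h^2 - 5*h + 4) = (h - 1)*(h + 4)*(h - 4)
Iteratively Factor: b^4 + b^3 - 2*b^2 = (b + 2)*(b^3 - b^2) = b*(b + 2)*(b^2 - b) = b*(b - 1)*(b + 2)*(b)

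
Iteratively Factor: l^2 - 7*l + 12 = (l - 4)*(l - 3)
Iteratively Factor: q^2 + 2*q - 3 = (q + 3)*(q - 1)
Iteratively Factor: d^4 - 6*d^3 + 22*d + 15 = (d + 1)*(d^3 - 7*d^2 + 7*d + 15) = (d - 3)*(d + 1)*(d^2 - 4*d - 5) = (d - 3)*(d + 1)^2*(d - 5)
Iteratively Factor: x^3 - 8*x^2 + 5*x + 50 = (x - 5)*(x^2 - 3*x - 10) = (x - 5)^2*(x + 2)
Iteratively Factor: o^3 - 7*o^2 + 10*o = (o)*(o^2 - 7*o + 10) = o*(o - 5)*(o - 2)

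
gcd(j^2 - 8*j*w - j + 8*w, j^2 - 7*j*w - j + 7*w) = j - 1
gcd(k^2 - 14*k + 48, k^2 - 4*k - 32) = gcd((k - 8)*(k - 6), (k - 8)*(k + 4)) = k - 8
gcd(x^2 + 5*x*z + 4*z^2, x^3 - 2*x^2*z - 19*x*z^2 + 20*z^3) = x + 4*z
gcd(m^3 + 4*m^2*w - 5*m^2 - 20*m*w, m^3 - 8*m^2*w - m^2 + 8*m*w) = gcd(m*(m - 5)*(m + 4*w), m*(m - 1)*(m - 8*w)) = m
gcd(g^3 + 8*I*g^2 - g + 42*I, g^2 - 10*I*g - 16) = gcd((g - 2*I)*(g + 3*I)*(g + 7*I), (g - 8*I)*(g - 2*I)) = g - 2*I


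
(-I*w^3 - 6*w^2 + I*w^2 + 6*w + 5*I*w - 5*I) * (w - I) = -I*w^4 - 7*w^3 + I*w^3 + 7*w^2 + 11*I*w^2 + 5*w - 11*I*w - 5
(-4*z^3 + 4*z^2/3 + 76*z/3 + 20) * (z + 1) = -4*z^4 - 8*z^3/3 + 80*z^2/3 + 136*z/3 + 20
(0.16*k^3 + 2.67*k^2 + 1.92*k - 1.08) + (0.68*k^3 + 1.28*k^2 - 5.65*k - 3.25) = 0.84*k^3 + 3.95*k^2 - 3.73*k - 4.33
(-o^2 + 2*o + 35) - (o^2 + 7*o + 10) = -2*o^2 - 5*o + 25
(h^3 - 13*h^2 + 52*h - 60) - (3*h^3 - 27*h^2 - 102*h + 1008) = -2*h^3 + 14*h^2 + 154*h - 1068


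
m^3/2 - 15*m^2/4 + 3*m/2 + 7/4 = (m/2 + 1/4)*(m - 7)*(m - 1)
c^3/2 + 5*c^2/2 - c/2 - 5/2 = (c/2 + 1/2)*(c - 1)*(c + 5)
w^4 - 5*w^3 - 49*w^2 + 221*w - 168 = (w - 8)*(w - 3)*(w - 1)*(w + 7)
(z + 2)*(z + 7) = z^2 + 9*z + 14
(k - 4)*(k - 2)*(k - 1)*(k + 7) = k^4 - 35*k^2 + 90*k - 56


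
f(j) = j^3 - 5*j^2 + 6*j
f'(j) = 3*j^2 - 10*j + 6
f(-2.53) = -63.38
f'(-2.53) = 50.50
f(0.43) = 1.74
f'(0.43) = 2.25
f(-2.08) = -43.11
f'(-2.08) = 39.78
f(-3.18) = -101.80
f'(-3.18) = 68.14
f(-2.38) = -56.08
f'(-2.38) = 46.79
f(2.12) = -0.22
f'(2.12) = -1.72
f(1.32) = 1.51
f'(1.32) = -1.97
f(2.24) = -0.41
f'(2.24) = -1.35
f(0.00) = 0.00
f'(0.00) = 6.00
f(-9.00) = -1188.00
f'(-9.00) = 339.00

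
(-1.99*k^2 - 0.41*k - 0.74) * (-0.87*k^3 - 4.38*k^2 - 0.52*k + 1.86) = 1.7313*k^5 + 9.0729*k^4 + 3.4744*k^3 - 0.247*k^2 - 0.3778*k - 1.3764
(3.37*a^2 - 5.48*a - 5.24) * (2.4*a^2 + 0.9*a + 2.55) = 8.088*a^4 - 10.119*a^3 - 8.9145*a^2 - 18.69*a - 13.362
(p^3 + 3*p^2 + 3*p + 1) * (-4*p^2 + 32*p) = -4*p^5 + 20*p^4 + 84*p^3 + 92*p^2 + 32*p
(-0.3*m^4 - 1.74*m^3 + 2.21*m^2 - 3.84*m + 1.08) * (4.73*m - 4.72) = -1.419*m^5 - 6.8142*m^4 + 18.6661*m^3 - 28.5944*m^2 + 23.2332*m - 5.0976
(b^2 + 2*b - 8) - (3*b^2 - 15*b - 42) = -2*b^2 + 17*b + 34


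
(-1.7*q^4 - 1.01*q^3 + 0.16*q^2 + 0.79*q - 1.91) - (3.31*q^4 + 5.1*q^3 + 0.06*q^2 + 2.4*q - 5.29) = -5.01*q^4 - 6.11*q^3 + 0.1*q^2 - 1.61*q + 3.38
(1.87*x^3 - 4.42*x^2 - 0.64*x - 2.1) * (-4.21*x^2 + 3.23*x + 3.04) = -7.8727*x^5 + 24.6483*x^4 - 5.8974*x^3 - 6.663*x^2 - 8.7286*x - 6.384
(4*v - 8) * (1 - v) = -4*v^2 + 12*v - 8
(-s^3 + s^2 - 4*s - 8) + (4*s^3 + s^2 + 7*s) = 3*s^3 + 2*s^2 + 3*s - 8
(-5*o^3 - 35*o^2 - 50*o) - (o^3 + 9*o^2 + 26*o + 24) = -6*o^3 - 44*o^2 - 76*o - 24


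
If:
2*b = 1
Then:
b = 1/2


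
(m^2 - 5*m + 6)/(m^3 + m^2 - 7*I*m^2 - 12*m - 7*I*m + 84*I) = (m - 2)/(m^2 + m*(4 - 7*I) - 28*I)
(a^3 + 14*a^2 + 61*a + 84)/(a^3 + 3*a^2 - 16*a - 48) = (a + 7)/(a - 4)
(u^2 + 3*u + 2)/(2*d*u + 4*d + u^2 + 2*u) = (u + 1)/(2*d + u)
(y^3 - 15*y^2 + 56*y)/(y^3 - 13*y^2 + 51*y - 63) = y*(y - 8)/(y^2 - 6*y + 9)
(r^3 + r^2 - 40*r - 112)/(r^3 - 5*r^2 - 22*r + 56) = (r + 4)/(r - 2)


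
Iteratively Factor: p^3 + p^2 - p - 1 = (p + 1)*(p^2 - 1) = (p - 1)*(p + 1)*(p + 1)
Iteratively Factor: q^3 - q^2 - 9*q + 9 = (q - 1)*(q^2 - 9) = (q - 1)*(q + 3)*(q - 3)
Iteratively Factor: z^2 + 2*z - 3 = (z - 1)*(z + 3)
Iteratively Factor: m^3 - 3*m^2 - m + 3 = (m + 1)*(m^2 - 4*m + 3) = (m - 3)*(m + 1)*(m - 1)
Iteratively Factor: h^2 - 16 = (h + 4)*(h - 4)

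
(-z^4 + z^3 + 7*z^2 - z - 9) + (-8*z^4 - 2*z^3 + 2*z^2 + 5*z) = -9*z^4 - z^3 + 9*z^2 + 4*z - 9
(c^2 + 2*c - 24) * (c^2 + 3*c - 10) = c^4 + 5*c^3 - 28*c^2 - 92*c + 240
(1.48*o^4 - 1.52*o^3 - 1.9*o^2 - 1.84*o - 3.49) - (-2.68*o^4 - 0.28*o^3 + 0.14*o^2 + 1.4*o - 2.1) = 4.16*o^4 - 1.24*o^3 - 2.04*o^2 - 3.24*o - 1.39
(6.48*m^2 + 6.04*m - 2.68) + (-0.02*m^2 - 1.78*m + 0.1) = 6.46*m^2 + 4.26*m - 2.58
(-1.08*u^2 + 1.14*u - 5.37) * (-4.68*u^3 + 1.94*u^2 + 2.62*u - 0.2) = 5.0544*u^5 - 7.4304*u^4 + 24.5136*u^3 - 7.215*u^2 - 14.2974*u + 1.074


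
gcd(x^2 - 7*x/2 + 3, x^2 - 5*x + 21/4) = x - 3/2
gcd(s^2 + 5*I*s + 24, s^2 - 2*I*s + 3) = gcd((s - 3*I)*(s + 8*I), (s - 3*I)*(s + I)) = s - 3*I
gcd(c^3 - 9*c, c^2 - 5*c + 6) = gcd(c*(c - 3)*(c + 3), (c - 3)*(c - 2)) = c - 3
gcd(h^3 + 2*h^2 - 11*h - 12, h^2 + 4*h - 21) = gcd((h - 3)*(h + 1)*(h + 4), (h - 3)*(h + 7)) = h - 3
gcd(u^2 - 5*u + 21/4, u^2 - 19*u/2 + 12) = u - 3/2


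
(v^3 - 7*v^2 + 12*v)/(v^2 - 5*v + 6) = v*(v - 4)/(v - 2)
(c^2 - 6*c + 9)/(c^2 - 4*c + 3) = (c - 3)/(c - 1)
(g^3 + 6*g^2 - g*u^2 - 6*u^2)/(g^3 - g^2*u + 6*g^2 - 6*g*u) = (g + u)/g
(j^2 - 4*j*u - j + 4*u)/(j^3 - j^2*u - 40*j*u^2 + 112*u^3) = (1 - j)/(-j^2 - 3*j*u + 28*u^2)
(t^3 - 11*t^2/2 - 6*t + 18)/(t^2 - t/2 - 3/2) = (t^2 - 4*t - 12)/(t + 1)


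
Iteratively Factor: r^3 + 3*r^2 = (r + 3)*(r^2) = r*(r + 3)*(r)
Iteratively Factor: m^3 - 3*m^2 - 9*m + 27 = (m - 3)*(m^2 - 9) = (m - 3)^2*(m + 3)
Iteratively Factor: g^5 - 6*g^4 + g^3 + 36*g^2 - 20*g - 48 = (g - 2)*(g^4 - 4*g^3 - 7*g^2 + 22*g + 24) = (g - 4)*(g - 2)*(g^3 - 7*g - 6) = (g - 4)*(g - 2)*(g + 1)*(g^2 - g - 6) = (g - 4)*(g - 3)*(g - 2)*(g + 1)*(g + 2)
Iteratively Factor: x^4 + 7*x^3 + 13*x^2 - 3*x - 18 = (x - 1)*(x^3 + 8*x^2 + 21*x + 18) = (x - 1)*(x + 3)*(x^2 + 5*x + 6) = (x - 1)*(x + 3)^2*(x + 2)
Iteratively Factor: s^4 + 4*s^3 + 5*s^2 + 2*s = (s + 1)*(s^3 + 3*s^2 + 2*s) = (s + 1)^2*(s^2 + 2*s) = s*(s + 1)^2*(s + 2)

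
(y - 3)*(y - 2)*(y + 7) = y^3 + 2*y^2 - 29*y + 42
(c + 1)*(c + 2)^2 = c^3 + 5*c^2 + 8*c + 4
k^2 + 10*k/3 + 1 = (k + 1/3)*(k + 3)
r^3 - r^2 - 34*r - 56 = (r - 7)*(r + 2)*(r + 4)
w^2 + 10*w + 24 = (w + 4)*(w + 6)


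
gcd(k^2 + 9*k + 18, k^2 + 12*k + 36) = k + 6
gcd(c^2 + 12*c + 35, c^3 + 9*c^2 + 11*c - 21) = c + 7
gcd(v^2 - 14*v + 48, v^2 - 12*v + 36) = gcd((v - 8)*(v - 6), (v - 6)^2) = v - 6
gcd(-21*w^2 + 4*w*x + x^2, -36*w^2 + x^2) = 1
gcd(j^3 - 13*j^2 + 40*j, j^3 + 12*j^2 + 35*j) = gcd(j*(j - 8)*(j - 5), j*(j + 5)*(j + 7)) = j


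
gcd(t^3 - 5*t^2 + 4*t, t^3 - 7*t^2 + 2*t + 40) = t - 4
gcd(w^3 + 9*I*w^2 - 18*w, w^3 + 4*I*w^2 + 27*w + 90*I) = w^2 + 9*I*w - 18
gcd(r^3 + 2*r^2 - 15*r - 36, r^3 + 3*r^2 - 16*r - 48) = r^2 - r - 12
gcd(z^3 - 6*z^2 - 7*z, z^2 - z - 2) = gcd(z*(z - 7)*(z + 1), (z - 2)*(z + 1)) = z + 1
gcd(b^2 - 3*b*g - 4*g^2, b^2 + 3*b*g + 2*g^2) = b + g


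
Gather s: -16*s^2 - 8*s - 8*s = -16*s^2 - 16*s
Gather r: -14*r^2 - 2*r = -14*r^2 - 2*r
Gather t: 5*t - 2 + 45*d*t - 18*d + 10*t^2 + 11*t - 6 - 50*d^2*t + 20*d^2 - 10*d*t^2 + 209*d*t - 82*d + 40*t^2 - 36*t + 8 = 20*d^2 - 100*d + t^2*(50 - 10*d) + t*(-50*d^2 + 254*d - 20)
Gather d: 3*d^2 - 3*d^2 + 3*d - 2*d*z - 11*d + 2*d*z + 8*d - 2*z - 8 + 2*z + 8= 0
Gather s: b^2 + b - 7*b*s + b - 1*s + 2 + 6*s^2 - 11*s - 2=b^2 + 2*b + 6*s^2 + s*(-7*b - 12)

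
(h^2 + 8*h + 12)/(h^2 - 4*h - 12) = (h + 6)/(h - 6)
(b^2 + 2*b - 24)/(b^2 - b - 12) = (b + 6)/(b + 3)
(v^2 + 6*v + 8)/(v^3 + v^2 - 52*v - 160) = (v + 2)/(v^2 - 3*v - 40)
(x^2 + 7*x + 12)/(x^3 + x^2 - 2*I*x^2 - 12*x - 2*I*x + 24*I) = (x + 3)/(x^2 - x*(3 + 2*I) + 6*I)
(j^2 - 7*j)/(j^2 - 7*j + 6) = j*(j - 7)/(j^2 - 7*j + 6)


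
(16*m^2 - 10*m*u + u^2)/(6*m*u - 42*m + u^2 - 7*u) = (16*m^2 - 10*m*u + u^2)/(6*m*u - 42*m + u^2 - 7*u)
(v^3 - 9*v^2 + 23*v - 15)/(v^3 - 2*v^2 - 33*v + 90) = (v - 1)/(v + 6)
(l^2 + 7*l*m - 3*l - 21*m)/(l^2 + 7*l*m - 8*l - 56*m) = (l - 3)/(l - 8)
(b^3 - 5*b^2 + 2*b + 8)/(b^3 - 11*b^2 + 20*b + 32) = (b - 2)/(b - 8)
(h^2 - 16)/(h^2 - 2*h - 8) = (h + 4)/(h + 2)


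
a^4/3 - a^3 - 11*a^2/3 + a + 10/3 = (a/3 + 1/3)*(a - 5)*(a - 1)*(a + 2)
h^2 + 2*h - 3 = (h - 1)*(h + 3)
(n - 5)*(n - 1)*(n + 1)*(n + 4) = n^4 - n^3 - 21*n^2 + n + 20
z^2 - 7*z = z*(z - 7)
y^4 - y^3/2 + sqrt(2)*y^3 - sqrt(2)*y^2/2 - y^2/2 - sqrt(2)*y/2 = y*(y - 1)*(y + 1/2)*(y + sqrt(2))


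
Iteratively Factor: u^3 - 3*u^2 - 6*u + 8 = (u + 2)*(u^2 - 5*u + 4) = (u - 4)*(u + 2)*(u - 1)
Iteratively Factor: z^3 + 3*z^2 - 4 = (z + 2)*(z^2 + z - 2) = (z + 2)^2*(z - 1)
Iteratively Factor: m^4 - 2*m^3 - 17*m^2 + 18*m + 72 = (m - 3)*(m^3 + m^2 - 14*m - 24) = (m - 3)*(m + 2)*(m^2 - m - 12) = (m - 3)*(m + 2)*(m + 3)*(m - 4)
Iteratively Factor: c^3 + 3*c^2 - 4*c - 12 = (c + 2)*(c^2 + c - 6) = (c + 2)*(c + 3)*(c - 2)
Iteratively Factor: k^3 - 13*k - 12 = (k - 4)*(k^2 + 4*k + 3) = (k - 4)*(k + 1)*(k + 3)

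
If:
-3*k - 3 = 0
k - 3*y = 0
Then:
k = -1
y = -1/3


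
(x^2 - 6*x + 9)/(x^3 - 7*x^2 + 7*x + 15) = (x - 3)/(x^2 - 4*x - 5)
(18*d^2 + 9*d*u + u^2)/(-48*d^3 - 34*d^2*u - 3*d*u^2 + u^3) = (6*d + u)/(-16*d^2 - 6*d*u + u^2)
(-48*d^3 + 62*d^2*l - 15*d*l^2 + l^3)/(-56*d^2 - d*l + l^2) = (6*d^2 - 7*d*l + l^2)/(7*d + l)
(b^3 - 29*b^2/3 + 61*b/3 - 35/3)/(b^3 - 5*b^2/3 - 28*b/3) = (-3*b^3 + 29*b^2 - 61*b + 35)/(b*(-3*b^2 + 5*b + 28))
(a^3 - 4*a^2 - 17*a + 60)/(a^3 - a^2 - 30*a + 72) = (a^2 - a - 20)/(a^2 + 2*a - 24)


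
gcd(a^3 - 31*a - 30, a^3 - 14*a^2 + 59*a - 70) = 1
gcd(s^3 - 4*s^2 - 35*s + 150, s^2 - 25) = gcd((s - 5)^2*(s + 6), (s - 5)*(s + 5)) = s - 5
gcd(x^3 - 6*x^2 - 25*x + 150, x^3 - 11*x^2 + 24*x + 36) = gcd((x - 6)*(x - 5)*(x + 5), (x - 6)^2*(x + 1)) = x - 6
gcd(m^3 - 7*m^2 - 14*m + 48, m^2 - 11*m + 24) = m - 8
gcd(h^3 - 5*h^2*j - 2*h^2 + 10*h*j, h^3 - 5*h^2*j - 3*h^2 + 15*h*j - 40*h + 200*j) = h - 5*j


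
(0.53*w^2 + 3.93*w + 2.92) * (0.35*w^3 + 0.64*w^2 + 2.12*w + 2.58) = 0.1855*w^5 + 1.7147*w^4 + 4.6608*w^3 + 11.5678*w^2 + 16.3298*w + 7.5336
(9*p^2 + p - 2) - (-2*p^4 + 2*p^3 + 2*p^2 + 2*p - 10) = 2*p^4 - 2*p^3 + 7*p^2 - p + 8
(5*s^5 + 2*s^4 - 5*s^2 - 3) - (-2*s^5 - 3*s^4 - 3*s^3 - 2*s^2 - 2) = 7*s^5 + 5*s^4 + 3*s^3 - 3*s^2 - 1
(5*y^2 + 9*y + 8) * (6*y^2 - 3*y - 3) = 30*y^4 + 39*y^3 + 6*y^2 - 51*y - 24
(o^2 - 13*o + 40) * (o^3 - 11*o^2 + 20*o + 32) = o^5 - 24*o^4 + 203*o^3 - 668*o^2 + 384*o + 1280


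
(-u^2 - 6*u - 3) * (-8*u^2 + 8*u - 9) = 8*u^4 + 40*u^3 - 15*u^2 + 30*u + 27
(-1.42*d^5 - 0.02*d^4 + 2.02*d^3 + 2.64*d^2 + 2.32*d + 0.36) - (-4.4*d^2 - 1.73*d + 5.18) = -1.42*d^5 - 0.02*d^4 + 2.02*d^3 + 7.04*d^2 + 4.05*d - 4.82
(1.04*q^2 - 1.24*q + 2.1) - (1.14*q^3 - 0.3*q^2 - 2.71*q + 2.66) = -1.14*q^3 + 1.34*q^2 + 1.47*q - 0.56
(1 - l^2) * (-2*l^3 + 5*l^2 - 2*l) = 2*l^5 - 5*l^4 + 5*l^2 - 2*l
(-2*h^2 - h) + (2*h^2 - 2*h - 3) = -3*h - 3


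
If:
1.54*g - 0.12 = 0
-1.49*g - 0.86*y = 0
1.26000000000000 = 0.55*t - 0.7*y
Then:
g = 0.08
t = 2.12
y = -0.14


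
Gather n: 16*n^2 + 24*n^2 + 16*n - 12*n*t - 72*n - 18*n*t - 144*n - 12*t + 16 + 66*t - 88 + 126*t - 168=40*n^2 + n*(-30*t - 200) + 180*t - 240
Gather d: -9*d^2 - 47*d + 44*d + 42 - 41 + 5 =-9*d^2 - 3*d + 6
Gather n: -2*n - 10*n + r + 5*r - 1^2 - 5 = -12*n + 6*r - 6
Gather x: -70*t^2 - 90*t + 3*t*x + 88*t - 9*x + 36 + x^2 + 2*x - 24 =-70*t^2 - 2*t + x^2 + x*(3*t - 7) + 12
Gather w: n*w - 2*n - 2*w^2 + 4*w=-2*n - 2*w^2 + w*(n + 4)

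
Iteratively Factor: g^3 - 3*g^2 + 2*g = (g - 1)*(g^2 - 2*g) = g*(g - 1)*(g - 2)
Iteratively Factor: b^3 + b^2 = (b)*(b^2 + b) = b^2*(b + 1)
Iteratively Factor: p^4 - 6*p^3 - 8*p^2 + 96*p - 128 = (p - 2)*(p^3 - 4*p^2 - 16*p + 64) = (p - 4)*(p - 2)*(p^2 - 16) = (p - 4)*(p - 2)*(p + 4)*(p - 4)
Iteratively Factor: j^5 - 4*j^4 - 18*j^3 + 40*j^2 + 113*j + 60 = (j - 4)*(j^4 - 18*j^2 - 32*j - 15) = (j - 5)*(j - 4)*(j^3 + 5*j^2 + 7*j + 3) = (j - 5)*(j - 4)*(j + 1)*(j^2 + 4*j + 3) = (j - 5)*(j - 4)*(j + 1)*(j + 3)*(j + 1)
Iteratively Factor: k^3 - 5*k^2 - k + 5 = (k - 5)*(k^2 - 1) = (k - 5)*(k + 1)*(k - 1)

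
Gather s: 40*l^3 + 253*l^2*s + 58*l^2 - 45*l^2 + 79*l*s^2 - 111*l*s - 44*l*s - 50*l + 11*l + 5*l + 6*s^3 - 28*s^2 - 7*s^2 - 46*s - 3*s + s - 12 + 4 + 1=40*l^3 + 13*l^2 - 34*l + 6*s^3 + s^2*(79*l - 35) + s*(253*l^2 - 155*l - 48) - 7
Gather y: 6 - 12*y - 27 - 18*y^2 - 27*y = -18*y^2 - 39*y - 21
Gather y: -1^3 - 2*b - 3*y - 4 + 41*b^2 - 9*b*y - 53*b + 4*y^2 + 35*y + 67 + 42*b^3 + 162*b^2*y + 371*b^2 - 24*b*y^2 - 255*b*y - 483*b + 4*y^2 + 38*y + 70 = 42*b^3 + 412*b^2 - 538*b + y^2*(8 - 24*b) + y*(162*b^2 - 264*b + 70) + 132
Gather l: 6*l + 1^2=6*l + 1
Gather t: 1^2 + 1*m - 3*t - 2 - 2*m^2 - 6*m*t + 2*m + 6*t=-2*m^2 + 3*m + t*(3 - 6*m) - 1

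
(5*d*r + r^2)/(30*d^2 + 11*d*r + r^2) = r/(6*d + r)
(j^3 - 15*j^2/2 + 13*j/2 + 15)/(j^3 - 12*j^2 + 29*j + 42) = (j - 5/2)/(j - 7)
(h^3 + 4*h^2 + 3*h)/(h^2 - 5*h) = (h^2 + 4*h + 3)/(h - 5)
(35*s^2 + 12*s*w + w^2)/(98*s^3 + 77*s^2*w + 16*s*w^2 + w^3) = (5*s + w)/(14*s^2 + 9*s*w + w^2)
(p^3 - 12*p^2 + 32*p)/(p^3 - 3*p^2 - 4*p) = (p - 8)/(p + 1)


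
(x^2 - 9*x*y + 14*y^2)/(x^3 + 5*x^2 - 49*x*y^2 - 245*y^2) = (x - 2*y)/(x^2 + 7*x*y + 5*x + 35*y)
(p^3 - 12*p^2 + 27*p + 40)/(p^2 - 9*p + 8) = (p^2 - 4*p - 5)/(p - 1)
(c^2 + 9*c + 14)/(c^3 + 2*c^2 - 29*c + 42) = (c + 2)/(c^2 - 5*c + 6)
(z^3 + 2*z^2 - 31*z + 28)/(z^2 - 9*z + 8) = (z^2 + 3*z - 28)/(z - 8)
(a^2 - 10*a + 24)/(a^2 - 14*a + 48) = (a - 4)/(a - 8)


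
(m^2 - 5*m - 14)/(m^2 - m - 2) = (-m^2 + 5*m + 14)/(-m^2 + m + 2)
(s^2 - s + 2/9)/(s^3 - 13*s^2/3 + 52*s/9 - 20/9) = (3*s - 1)/(3*s^2 - 11*s + 10)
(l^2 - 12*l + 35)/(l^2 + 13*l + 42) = (l^2 - 12*l + 35)/(l^2 + 13*l + 42)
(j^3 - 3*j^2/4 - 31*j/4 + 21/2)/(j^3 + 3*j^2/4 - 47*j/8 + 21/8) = 2*(j - 2)/(2*j - 1)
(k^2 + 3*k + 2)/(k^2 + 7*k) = (k^2 + 3*k + 2)/(k*(k + 7))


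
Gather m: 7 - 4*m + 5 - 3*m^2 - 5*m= -3*m^2 - 9*m + 12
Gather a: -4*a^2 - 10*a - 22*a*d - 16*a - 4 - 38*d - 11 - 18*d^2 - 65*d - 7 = -4*a^2 + a*(-22*d - 26) - 18*d^2 - 103*d - 22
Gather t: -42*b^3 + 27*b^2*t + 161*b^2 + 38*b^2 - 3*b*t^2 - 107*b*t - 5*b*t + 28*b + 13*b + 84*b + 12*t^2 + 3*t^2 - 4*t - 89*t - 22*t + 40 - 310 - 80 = -42*b^3 + 199*b^2 + 125*b + t^2*(15 - 3*b) + t*(27*b^2 - 112*b - 115) - 350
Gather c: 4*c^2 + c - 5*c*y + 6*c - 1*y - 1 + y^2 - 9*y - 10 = 4*c^2 + c*(7 - 5*y) + y^2 - 10*y - 11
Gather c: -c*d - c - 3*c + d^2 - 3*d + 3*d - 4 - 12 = c*(-d - 4) + d^2 - 16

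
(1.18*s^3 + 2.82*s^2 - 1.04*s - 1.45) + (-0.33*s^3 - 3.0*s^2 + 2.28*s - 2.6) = 0.85*s^3 - 0.18*s^2 + 1.24*s - 4.05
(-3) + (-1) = -4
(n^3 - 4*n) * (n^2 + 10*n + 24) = n^5 + 10*n^4 + 20*n^3 - 40*n^2 - 96*n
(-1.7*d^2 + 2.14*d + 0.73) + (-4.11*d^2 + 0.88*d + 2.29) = -5.81*d^2 + 3.02*d + 3.02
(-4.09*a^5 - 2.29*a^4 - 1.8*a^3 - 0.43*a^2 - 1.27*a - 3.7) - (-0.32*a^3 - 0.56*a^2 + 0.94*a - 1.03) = -4.09*a^5 - 2.29*a^4 - 1.48*a^3 + 0.13*a^2 - 2.21*a - 2.67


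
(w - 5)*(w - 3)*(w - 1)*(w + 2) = w^4 - 7*w^3 + 5*w^2 + 31*w - 30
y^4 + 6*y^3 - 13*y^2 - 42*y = y*(y - 3)*(y + 2)*(y + 7)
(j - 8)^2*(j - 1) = j^3 - 17*j^2 + 80*j - 64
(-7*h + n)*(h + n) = -7*h^2 - 6*h*n + n^2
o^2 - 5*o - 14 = (o - 7)*(o + 2)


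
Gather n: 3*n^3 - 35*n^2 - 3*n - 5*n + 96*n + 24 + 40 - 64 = 3*n^3 - 35*n^2 + 88*n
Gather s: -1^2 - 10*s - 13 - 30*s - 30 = -40*s - 44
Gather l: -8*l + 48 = 48 - 8*l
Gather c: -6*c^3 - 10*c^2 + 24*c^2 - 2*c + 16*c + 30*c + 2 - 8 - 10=-6*c^3 + 14*c^2 + 44*c - 16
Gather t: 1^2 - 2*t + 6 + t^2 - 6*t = t^2 - 8*t + 7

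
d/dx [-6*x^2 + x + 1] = 1 - 12*x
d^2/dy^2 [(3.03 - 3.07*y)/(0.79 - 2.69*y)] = (-7.105427357601e-15*y - 30.802652)/(2.69*y - 0.79)^3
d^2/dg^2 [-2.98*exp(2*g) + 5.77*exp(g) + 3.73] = (5.77 - 11.92*exp(g))*exp(g)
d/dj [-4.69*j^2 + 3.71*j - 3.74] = 3.71 - 9.38*j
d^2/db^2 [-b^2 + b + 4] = -2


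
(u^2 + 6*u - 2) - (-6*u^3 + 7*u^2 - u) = 6*u^3 - 6*u^2 + 7*u - 2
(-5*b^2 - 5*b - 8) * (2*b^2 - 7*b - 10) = -10*b^4 + 25*b^3 + 69*b^2 + 106*b + 80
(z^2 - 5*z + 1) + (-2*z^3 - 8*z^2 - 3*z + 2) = -2*z^3 - 7*z^2 - 8*z + 3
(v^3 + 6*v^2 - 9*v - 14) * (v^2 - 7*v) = v^5 - v^4 - 51*v^3 + 49*v^2 + 98*v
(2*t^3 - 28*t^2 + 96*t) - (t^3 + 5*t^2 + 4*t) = t^3 - 33*t^2 + 92*t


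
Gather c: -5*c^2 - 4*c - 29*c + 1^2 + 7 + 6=-5*c^2 - 33*c + 14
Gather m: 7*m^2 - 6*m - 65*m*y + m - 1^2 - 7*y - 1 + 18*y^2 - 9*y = 7*m^2 + m*(-65*y - 5) + 18*y^2 - 16*y - 2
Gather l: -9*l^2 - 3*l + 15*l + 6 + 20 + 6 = -9*l^2 + 12*l + 32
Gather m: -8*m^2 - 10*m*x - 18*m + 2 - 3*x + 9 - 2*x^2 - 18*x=-8*m^2 + m*(-10*x - 18) - 2*x^2 - 21*x + 11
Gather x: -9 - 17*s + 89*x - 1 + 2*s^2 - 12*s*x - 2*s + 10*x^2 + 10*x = 2*s^2 - 19*s + 10*x^2 + x*(99 - 12*s) - 10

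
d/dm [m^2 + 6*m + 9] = 2*m + 6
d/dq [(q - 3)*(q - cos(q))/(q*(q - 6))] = (q*(q - 6)*(q + (q - 3)*(sin(q) + 1) - cos(q)) - q*(q - 3)*(q - cos(q)) - (q - 6)*(q - 3)*(q - cos(q)))/(q^2*(q - 6)^2)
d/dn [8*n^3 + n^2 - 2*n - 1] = 24*n^2 + 2*n - 2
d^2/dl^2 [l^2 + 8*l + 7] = 2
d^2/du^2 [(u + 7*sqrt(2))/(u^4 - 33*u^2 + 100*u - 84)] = 2*(4*(u + 7*sqrt(2))*(2*u^3 - 33*u + 50)^2 + (-4*u^3 + 66*u - 3*(u + 7*sqrt(2))*(2*u^2 - 11) - 100)*(u^4 - 33*u^2 + 100*u - 84))/(u^4 - 33*u^2 + 100*u - 84)^3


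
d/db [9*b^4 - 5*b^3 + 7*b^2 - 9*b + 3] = 36*b^3 - 15*b^2 + 14*b - 9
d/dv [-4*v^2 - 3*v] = -8*v - 3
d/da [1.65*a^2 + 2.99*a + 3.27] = 3.3*a + 2.99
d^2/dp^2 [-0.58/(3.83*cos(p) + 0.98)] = (-2.176972*cos(p) + 4.253981*cos(2*p) - 12.761943)/(3.83*cos(p) + 0.98)^3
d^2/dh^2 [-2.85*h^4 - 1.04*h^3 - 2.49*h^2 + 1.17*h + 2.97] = -34.2*h^2 - 6.24*h - 4.98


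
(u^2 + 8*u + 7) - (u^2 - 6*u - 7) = 14*u + 14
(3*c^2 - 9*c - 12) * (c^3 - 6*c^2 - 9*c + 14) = 3*c^5 - 27*c^4 + 15*c^3 + 195*c^2 - 18*c - 168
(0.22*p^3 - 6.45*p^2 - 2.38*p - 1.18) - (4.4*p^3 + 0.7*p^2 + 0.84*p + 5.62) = -4.18*p^3 - 7.15*p^2 - 3.22*p - 6.8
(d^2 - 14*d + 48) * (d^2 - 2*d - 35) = d^4 - 16*d^3 + 41*d^2 + 394*d - 1680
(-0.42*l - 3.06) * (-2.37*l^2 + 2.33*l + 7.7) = 0.9954*l^3 + 6.2736*l^2 - 10.3638*l - 23.562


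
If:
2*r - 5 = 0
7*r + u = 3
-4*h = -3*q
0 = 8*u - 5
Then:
No Solution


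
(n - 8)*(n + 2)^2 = n^3 - 4*n^2 - 28*n - 32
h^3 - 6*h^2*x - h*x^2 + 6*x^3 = (h - 6*x)*(h - x)*(h + x)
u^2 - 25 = (u - 5)*(u + 5)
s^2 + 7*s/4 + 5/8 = (s + 1/2)*(s + 5/4)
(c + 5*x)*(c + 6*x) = c^2 + 11*c*x + 30*x^2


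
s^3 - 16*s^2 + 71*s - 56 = (s - 8)*(s - 7)*(s - 1)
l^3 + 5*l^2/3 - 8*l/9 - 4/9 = (l - 2/3)*(l + 1/3)*(l + 2)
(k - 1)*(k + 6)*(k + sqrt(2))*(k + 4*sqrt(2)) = k^4 + 5*k^3 + 5*sqrt(2)*k^3 + 2*k^2 + 25*sqrt(2)*k^2 - 30*sqrt(2)*k + 40*k - 48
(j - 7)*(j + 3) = j^2 - 4*j - 21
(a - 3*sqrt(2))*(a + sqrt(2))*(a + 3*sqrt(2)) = a^3 + sqrt(2)*a^2 - 18*a - 18*sqrt(2)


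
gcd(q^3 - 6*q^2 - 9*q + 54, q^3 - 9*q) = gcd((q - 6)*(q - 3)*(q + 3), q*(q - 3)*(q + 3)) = q^2 - 9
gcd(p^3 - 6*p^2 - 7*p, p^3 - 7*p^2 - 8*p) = p^2 + p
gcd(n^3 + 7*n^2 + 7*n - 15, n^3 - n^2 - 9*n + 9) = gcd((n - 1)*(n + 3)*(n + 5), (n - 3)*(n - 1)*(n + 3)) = n^2 + 2*n - 3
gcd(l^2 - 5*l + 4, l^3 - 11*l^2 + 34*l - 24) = l^2 - 5*l + 4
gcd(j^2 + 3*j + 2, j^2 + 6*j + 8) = j + 2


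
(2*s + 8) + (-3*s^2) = -3*s^2 + 2*s + 8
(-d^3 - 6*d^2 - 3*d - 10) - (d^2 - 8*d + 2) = -d^3 - 7*d^2 + 5*d - 12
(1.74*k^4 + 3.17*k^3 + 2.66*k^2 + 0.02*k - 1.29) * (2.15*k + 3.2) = 3.741*k^5 + 12.3835*k^4 + 15.863*k^3 + 8.555*k^2 - 2.7095*k - 4.128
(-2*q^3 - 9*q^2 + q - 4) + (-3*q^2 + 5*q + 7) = -2*q^3 - 12*q^2 + 6*q + 3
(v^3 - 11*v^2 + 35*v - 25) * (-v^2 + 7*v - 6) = -v^5 + 18*v^4 - 118*v^3 + 336*v^2 - 385*v + 150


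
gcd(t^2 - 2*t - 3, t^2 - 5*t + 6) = t - 3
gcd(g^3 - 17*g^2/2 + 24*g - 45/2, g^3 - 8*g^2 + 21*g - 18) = g^2 - 6*g + 9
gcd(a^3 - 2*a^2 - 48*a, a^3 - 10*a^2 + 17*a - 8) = a - 8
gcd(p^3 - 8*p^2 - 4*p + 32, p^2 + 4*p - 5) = 1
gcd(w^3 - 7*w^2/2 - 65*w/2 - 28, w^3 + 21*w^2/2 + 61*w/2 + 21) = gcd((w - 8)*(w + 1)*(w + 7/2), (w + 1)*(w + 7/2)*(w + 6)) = w^2 + 9*w/2 + 7/2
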